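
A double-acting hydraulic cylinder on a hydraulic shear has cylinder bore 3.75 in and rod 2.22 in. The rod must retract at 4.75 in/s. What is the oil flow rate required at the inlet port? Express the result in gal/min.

Q ≈ 8.85 gal/min

Rod-side annular area A_ann = π/4 × (3.75² − 2.22²) = 7.174 in^2
Q = A × v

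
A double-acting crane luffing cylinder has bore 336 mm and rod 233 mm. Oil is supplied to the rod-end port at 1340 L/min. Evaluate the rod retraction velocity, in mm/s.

v ≈ 485 mm/s

Rod-side annular area A_ann = π/4 × (336² − 233²) = 46030 mm^2
Flow into the rod-end port fills the annular volume.
v = Q / A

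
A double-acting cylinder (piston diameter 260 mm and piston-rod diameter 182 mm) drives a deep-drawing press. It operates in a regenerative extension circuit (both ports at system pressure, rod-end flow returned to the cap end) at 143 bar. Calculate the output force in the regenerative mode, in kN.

With equal pressure on both faces, forces on the annular region cancel; the net push is pressure × rod cross-section.
Rod cross-section A_rod = π/4 × (182 mm)² = 26020 mm^2
F = P × A_rod

F ≈ 372 kN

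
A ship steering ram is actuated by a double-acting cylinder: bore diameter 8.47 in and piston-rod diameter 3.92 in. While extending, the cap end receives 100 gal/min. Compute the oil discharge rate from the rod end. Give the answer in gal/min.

Q_out ≈ 78.6 gal/min

Cap-side area A_cap = π/4 × (8.47 in)² = 56.35 in^2
Rod-side annular area A_ann = π/4 × (8.47² − 3.92²) = 44.28 in^2
Piston speed v = Q_in/A_cap; rod-end outflow Q_out = v × A_ann = Q_in × A_ann/A_cap.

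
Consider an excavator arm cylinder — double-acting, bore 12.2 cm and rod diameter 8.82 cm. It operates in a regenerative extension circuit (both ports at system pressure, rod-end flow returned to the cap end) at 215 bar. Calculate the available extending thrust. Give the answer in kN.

F ≈ 131 kN

With equal pressure on both faces, forces on the annular region cancel; the net push is pressure × rod cross-section.
Rod cross-section A_rod = π/4 × (8.82 cm)² = 61.10 cm^2
F = P × A_rod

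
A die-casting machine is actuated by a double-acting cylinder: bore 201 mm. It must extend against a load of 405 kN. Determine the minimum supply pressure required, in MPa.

Cap-side area A_cap = π/4 × (201 mm)² = 31730 mm^2
P = F / A = 405 kN / A

P ≈ 12.8 MPa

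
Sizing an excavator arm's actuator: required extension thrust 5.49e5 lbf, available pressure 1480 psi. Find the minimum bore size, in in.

Extension force acts on the full piston face: F = P × (π/4)D².
D = √(4F / (πP)) = √(4 × 5.49e5 lbf / (π × 1480 psi))

D ≈ 21.7 in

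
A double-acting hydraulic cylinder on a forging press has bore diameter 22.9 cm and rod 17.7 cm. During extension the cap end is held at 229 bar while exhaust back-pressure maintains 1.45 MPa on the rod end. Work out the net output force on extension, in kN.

Cap-side area A_cap = π/4 × (22.9 cm)² = 411.9 cm^2
Rod-side annular area A_ann = π/4 × (22.9² − 17.7²) = 165.8 cm^2
Net thrust = P_cap·A_cap − P_rod·A_ann = 943.2 kN − 24.04 kN

F ≈ 919 kN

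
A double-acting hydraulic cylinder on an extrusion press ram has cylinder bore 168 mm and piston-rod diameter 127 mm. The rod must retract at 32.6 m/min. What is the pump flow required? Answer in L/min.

Rod-side annular area A_ann = π/4 × (168² − 127²) = 9499 mm^2
Q = A × v

Q ≈ 310 L/min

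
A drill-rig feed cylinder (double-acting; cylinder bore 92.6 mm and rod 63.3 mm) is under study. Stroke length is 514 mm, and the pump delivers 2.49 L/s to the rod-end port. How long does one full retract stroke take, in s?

t ≈ 0.741 s

Rod-side annular area A_ann = π/4 × (92.6² − 63.3²) = 3588 mm^2
Swept volume V = A × L; t = V / Q = A·L / Q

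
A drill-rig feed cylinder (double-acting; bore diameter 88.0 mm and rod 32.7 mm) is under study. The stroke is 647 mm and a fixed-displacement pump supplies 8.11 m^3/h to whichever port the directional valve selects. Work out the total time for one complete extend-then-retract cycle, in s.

t ≈ 3.25 s

Cap-side area A_cap = π/4 × (88.0 mm)² = 6082 mm^2
Rod-side annular area A_ann = π/4 × (88.0² − 32.7²) = 5242 mm^2
t_ext = A_cap·L/Q = 1.747 s
t_ret = A_ann·L/Q = 1.506 s
t_cycle = t_ext + t_ret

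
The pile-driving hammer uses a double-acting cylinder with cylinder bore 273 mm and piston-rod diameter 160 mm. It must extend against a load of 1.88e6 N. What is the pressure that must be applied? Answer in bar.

P ≈ 321 bar

Cap-side area A_cap = π/4 × (273 mm)² = 58530 mm^2
P = F / A = 1.88e6 N / A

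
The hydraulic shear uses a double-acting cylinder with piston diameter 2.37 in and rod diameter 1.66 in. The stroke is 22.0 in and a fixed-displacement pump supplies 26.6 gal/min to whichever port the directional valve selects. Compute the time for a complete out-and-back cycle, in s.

t ≈ 1.43 s

Cap-side area A_cap = π/4 × (2.37 in)² = 4.412 in^2
Rod-side annular area A_ann = π/4 × (2.37² − 1.66²) = 2.247 in^2
t_ext = A_cap·L/Q = 0.9477 s
t_ret = A_ann·L/Q = 0.4828 s
t_cycle = t_ext + t_ret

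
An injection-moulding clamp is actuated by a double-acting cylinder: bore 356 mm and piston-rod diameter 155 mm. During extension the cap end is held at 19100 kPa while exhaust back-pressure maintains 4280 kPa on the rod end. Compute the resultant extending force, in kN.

Cap-side area A_cap = π/4 × (356 mm)² = 99540 mm^2
Rod-side annular area A_ann = π/4 × (356² − 155²) = 80670 mm^2
Net thrust = P_cap·A_cap − P_rod·A_ann = 1901 kN − 345.3 kN

F ≈ 1560 kN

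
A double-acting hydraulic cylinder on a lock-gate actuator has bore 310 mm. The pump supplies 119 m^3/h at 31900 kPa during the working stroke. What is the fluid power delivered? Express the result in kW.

Hydraulic power = P × Q

W ≈ 1050 kW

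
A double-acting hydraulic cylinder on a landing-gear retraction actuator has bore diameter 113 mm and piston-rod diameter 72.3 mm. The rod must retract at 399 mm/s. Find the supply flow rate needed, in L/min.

Rod-side annular area A_ann = π/4 × (113² − 72.3²) = 5923 mm^2
Q = A × v

Q ≈ 142 L/min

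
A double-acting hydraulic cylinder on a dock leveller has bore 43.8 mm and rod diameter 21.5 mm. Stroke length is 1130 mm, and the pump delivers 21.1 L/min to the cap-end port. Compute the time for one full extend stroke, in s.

t ≈ 4.84 s

Cap-side area A_cap = π/4 × (43.8 mm)² = 1507 mm^2
Swept volume V = A × L; t = V / Q = A·L / Q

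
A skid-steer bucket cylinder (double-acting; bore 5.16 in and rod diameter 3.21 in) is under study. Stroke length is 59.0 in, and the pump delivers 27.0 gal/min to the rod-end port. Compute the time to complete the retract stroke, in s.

Rod-side annular area A_ann = π/4 × (5.16² − 3.21²) = 12.82 in^2
Swept volume V = A × L; t = V / Q = A·L / Q

t ≈ 7.28 s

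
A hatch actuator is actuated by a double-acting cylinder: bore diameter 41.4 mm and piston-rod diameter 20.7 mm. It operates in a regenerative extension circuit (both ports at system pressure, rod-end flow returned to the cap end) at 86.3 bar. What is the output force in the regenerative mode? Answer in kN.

F ≈ 2.90 kN

With equal pressure on both faces, forces on the annular region cancel; the net push is pressure × rod cross-section.
Rod cross-section A_rod = π/4 × (20.7 mm)² = 336.5 mm^2
F = P × A_rod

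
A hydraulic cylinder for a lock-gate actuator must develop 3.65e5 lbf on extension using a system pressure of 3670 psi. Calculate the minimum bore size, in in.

Extension force acts on the full piston face: F = P × (π/4)D².
D = √(4F / (πP)) = √(4 × 3.65e5 lbf / (π × 3670 psi))

D ≈ 11.3 in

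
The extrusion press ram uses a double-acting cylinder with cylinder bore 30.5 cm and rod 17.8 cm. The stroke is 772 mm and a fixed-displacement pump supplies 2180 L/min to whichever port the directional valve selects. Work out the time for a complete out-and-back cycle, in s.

Cap-side area A_cap = π/4 × (30.5 cm)² = 730.6 cm^2
Rod-side annular area A_ann = π/4 × (30.5² − 17.8²) = 481.8 cm^2
t_ext = A_cap·L/Q = 1.552 s
t_ret = A_ann·L/Q = 1.024 s
t_cycle = t_ext + t_ret

t ≈ 2.58 s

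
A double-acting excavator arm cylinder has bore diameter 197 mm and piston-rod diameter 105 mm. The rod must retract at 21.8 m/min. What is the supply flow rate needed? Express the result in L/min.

Rod-side annular area A_ann = π/4 × (197² − 105²) = 21820 mm^2
Q = A × v

Q ≈ 476 L/min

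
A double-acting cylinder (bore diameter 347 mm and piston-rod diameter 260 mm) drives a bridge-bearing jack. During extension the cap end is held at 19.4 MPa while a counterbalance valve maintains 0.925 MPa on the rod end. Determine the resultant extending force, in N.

Cap-side area A_cap = π/4 × (347 mm)² = 94570 mm^2
Rod-side annular area A_ann = π/4 × (347² − 260²) = 41480 mm^2
Net thrust = P_cap·A_cap − P_rod·A_ann = 1.835e6 N − 38370 N

F ≈ 1.80e6 N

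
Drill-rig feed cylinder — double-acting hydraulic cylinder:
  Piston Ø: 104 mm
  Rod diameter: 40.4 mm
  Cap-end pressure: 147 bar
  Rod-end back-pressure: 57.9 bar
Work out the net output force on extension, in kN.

F ≈ 83.1 kN

Cap-side area A_cap = π/4 × (104 mm)² = 8495 mm^2
Rod-side annular area A_ann = π/4 × (104² − 40.4²) = 7213 mm^2
Net thrust = P_cap·A_cap − P_rod·A_ann = 124.9 kN − 41.76 kN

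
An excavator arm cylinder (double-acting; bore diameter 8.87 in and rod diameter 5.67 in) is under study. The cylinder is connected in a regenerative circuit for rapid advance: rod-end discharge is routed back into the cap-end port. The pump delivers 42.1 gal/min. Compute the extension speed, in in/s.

In regeneration the rod-end outflow joins the pump flow into the cap end, so the net volume the pump must supply per unit advance equals the rod cross-section area.
Rod cross-section A_rod = π/4 × (5.67 in)² = 25.25 in^2
v = Q_pump / A_rod

v ≈ 6.42 in/s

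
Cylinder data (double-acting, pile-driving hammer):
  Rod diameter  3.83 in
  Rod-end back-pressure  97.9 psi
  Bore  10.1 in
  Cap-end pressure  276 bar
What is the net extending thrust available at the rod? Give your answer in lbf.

F ≈ 3.14e5 lbf

Cap-side area A_cap = π/4 × (10.1 in)² = 80.12 in^2
Rod-side annular area A_ann = π/4 × (10.1² − 3.83²) = 68.60 in^2
Net thrust = P_cap·A_cap − P_rod·A_ann = 3.207e5 lbf − 6716 lbf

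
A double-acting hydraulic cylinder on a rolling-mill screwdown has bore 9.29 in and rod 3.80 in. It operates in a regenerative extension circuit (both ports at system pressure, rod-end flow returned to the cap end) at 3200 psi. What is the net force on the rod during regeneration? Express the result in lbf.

F ≈ 36300 lbf

With equal pressure on both faces, forces on the annular region cancel; the net push is pressure × rod cross-section.
Rod cross-section A_rod = π/4 × (3.80 in)² = 11.34 in^2
F = P × A_rod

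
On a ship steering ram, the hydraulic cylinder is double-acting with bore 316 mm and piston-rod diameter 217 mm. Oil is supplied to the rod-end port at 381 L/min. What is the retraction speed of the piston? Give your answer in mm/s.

Rod-side annular area A_ann = π/4 × (316² − 217²) = 41440 mm^2
Flow into the rod-end port fills the annular volume.
v = Q / A

v ≈ 153 mm/s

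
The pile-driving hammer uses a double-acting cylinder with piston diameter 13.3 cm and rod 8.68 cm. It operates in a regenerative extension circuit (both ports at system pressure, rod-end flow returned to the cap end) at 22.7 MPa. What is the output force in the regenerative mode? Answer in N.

F ≈ 1.34e5 N

With equal pressure on both faces, forces on the annular region cancel; the net push is pressure × rod cross-section.
Rod cross-section A_rod = π/4 × (8.68 cm)² = 59.17 cm^2
F = P × A_rod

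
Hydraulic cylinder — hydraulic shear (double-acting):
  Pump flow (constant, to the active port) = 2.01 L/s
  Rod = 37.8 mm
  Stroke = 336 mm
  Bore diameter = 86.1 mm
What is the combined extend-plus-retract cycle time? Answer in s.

Cap-side area A_cap = π/4 × (86.1 mm)² = 5822 mm^2
Rod-side annular area A_ann = π/4 × (86.1² − 37.8²) = 4700 mm^2
t_ext = A_cap·L/Q = 0.9733 s
t_ret = A_ann·L/Q = 0.7857 s
t_cycle = t_ext + t_ret

t ≈ 1.76 s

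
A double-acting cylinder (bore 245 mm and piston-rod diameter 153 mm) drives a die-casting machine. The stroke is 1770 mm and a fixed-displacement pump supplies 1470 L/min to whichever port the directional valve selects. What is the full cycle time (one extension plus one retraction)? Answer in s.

Cap-side area A_cap = π/4 × (245 mm)² = 47140 mm^2
Rod-side annular area A_ann = π/4 × (245² − 153²) = 28760 mm^2
t_ext = A_cap·L/Q = 3.406 s
t_ret = A_ann·L/Q = 2.078 s
t_cycle = t_ext + t_ret

t ≈ 5.48 s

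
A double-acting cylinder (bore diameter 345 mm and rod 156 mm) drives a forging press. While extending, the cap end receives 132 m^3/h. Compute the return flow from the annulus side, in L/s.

Q_out ≈ 29.2 L/s

Cap-side area A_cap = π/4 × (345 mm)² = 93480 mm^2
Rod-side annular area A_ann = π/4 × (345² − 156²) = 74370 mm^2
Piston speed v = Q_in/A_cap; rod-end outflow Q_out = v × A_ann = Q_in × A_ann/A_cap.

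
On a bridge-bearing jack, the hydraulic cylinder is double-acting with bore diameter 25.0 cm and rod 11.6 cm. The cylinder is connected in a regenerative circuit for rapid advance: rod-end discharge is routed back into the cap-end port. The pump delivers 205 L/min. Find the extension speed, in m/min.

v ≈ 19.4 m/min

In regeneration the rod-end outflow joins the pump flow into the cap end, so the net volume the pump must supply per unit advance equals the rod cross-section area.
Rod cross-section A_rod = π/4 × (11.6 cm)² = 105.7 cm^2
v = Q_pump / A_rod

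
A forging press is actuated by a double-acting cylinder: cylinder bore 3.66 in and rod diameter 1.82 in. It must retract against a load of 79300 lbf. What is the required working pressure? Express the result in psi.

P ≈ 10000 psi

Rod-side annular area A_ann = π/4 × (3.66² − 1.82²) = 7.919 in^2
Retraction: pressure acts on the annular area.
P = F / A = 79300 lbf / A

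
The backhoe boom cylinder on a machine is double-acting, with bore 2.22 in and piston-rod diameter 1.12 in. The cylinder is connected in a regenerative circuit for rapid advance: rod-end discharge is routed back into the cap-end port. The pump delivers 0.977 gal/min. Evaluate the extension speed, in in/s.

v ≈ 3.82 in/s

In regeneration the rod-end outflow joins the pump flow into the cap end, so the net volume the pump must supply per unit advance equals the rod cross-section area.
Rod cross-section A_rod = π/4 × (1.12 in)² = 0.9852 in^2
v = Q_pump / A_rod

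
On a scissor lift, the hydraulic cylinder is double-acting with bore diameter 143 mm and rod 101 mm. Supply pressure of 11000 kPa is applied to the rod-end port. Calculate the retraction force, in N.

Rod-side annular area A_ann = π/4 × (143² − 101²) = 8049 mm^2
On retraction the pressure acts on the annular area (bore minus rod).
F = P × A_ann

F ≈ 88500 N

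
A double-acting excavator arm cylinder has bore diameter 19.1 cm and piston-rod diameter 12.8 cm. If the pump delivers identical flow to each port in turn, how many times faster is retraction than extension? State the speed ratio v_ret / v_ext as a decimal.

v_ret/v_ext ≈ 1.82

Cap-side area A_cap = π/4 × (19.1 cm)² = 286.5 cm^2
Rod-side annular area A_ann = π/4 × (19.1² − 12.8²) = 157.8 cm^2
For equal Q, v ∝ 1/A, so v_ret/v_ext = A_cap/A_ann.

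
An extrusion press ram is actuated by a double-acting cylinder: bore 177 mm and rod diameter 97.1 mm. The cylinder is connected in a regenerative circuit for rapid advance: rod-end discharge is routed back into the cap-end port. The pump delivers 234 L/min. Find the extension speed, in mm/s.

v ≈ 527 mm/s

In regeneration the rod-end outflow joins the pump flow into the cap end, so the net volume the pump must supply per unit advance equals the rod cross-section area.
Rod cross-section A_rod = π/4 × (97.1 mm)² = 7405 mm^2
v = Q_pump / A_rod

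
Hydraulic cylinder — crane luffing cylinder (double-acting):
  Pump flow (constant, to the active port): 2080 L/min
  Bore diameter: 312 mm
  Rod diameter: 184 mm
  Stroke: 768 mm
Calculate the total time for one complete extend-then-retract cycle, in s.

Cap-side area A_cap = π/4 × (312 mm)² = 76450 mm^2
Rod-side annular area A_ann = π/4 × (312² − 184²) = 49860 mm^2
t_ext = A_cap·L/Q = 1.694 s
t_ret = A_ann·L/Q = 1.105 s
t_cycle = t_ext + t_ret

t ≈ 2.80 s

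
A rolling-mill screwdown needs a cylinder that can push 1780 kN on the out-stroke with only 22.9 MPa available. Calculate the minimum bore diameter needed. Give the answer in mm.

D ≈ 315 mm

Extension force acts on the full piston face: F = P × (π/4)D².
D = √(4F / (πP)) = √(4 × 1780 kN / (π × 22.9 MPa))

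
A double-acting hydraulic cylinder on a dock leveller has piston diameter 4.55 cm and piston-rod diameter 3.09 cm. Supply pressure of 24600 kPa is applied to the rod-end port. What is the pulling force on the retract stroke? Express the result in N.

Rod-side annular area A_ann = π/4 × (4.55² − 3.09²) = 8.761 cm^2
On retraction the pressure acts on the annular area (bore minus rod).
F = P × A_ann

F ≈ 21600 N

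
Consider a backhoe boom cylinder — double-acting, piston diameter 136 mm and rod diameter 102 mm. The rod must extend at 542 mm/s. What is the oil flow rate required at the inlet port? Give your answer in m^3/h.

Cap-side area A_cap = π/4 × (136 mm)² = 14530 mm^2
Q = A × v

Q ≈ 28.3 m^3/h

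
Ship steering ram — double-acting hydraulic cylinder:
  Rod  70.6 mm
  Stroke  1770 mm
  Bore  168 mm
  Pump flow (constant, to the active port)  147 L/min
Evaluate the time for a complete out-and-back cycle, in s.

Cap-side area A_cap = π/4 × (168 mm)² = 22170 mm^2
Rod-side annular area A_ann = π/4 × (168² − 70.6²) = 18250 mm^2
t_ext = A_cap·L/Q = 16.01 s
t_ret = A_ann·L/Q = 13.19 s
t_cycle = t_ext + t_ret

t ≈ 29.2 s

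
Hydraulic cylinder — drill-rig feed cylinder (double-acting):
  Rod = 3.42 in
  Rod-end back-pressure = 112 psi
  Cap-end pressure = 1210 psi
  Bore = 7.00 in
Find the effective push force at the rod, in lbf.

Cap-side area A_cap = π/4 × (7.00 in)² = 38.48 in^2
Rod-side annular area A_ann = π/4 × (7.00² − 3.42²) = 29.30 in^2
Net thrust = P_cap·A_cap − P_rod·A_ann = 46570 lbf − 3281 lbf

F ≈ 43300 lbf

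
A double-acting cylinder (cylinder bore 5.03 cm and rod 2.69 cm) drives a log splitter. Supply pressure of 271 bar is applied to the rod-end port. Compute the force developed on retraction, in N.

Rod-side annular area A_ann = π/4 × (5.03² − 2.69²) = 14.19 cm^2
On retraction the pressure acts on the annular area (bore minus rod).
F = P × A_ann

F ≈ 38400 N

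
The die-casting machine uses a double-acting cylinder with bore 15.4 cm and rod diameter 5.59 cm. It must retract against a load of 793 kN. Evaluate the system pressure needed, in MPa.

Rod-side annular area A_ann = π/4 × (15.4² − 5.59²) = 161.7 cm^2
Retraction: pressure acts on the annular area.
P = F / A = 793 kN / A

P ≈ 49.0 MPa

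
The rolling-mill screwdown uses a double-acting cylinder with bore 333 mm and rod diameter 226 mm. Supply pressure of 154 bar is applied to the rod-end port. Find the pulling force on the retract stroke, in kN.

Rod-side annular area A_ann = π/4 × (333² − 226²) = 46980 mm^2
On retraction the pressure acts on the annular area (bore minus rod).
F = P × A_ann

F ≈ 723 kN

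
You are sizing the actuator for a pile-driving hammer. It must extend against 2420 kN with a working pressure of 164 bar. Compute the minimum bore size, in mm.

D ≈ 433 mm

Extension force acts on the full piston face: F = P × (π/4)D².
D = √(4F / (πP)) = √(4 × 2420 kN / (π × 164 bar))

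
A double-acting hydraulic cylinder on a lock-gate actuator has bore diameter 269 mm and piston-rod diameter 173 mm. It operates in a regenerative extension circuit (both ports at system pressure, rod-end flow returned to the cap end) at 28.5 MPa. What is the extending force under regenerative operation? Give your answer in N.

F ≈ 6.70e5 N

With equal pressure on both faces, forces on the annular region cancel; the net push is pressure × rod cross-section.
Rod cross-section A_rod = π/4 × (173 mm)² = 23510 mm^2
F = P × A_rod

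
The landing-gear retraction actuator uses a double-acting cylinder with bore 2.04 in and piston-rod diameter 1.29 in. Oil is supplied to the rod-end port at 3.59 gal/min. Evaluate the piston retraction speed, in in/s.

v ≈ 7.05 in/s

Rod-side annular area A_ann = π/4 × (2.04² − 1.29²) = 1.962 in^2
Flow into the rod-end port fills the annular volume.
v = Q / A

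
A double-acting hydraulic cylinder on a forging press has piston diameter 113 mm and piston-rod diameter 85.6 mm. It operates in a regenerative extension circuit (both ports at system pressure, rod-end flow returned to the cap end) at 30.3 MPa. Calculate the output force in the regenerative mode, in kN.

F ≈ 174 kN

With equal pressure on both faces, forces on the annular region cancel; the net push is pressure × rod cross-section.
Rod cross-section A_rod = π/4 × (85.6 mm)² = 5755 mm^2
F = P × A_rod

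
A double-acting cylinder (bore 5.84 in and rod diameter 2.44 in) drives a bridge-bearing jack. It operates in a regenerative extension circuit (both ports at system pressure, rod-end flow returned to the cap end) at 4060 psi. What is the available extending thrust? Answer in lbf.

F ≈ 19000 lbf

With equal pressure on both faces, forces on the annular region cancel; the net push is pressure × rod cross-section.
Rod cross-section A_rod = π/4 × (2.44 in)² = 4.676 in^2
F = P × A_rod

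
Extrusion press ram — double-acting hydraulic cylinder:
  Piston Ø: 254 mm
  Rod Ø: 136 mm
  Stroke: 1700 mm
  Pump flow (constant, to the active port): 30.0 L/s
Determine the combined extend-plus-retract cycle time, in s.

Cap-side area A_cap = π/4 × (254 mm)² = 50670 mm^2
Rod-side annular area A_ann = π/4 × (254² − 136²) = 36140 mm^2
t_ext = A_cap·L/Q = 2.871 s
t_ret = A_ann·L/Q = 2.048 s
t_cycle = t_ext + t_ret

t ≈ 4.92 s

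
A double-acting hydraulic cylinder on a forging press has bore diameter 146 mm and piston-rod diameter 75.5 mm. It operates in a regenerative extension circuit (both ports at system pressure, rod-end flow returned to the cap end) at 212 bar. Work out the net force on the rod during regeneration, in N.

With equal pressure on both faces, forces on the annular region cancel; the net push is pressure × rod cross-section.
Rod cross-section A_rod = π/4 × (75.5 mm)² = 4477 mm^2
F = P × A_rod

F ≈ 94900 N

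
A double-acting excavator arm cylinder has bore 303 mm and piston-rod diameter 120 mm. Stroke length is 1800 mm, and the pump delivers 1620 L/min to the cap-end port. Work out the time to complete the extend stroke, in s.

Cap-side area A_cap = π/4 × (303 mm)² = 72110 mm^2
Swept volume V = A × L; t = V / Q = A·L / Q

t ≈ 4.81 s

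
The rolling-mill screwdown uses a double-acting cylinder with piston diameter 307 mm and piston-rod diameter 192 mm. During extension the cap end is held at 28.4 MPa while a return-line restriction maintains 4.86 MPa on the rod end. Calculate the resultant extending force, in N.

F ≈ 1.88e6 N

Cap-side area A_cap = π/4 × (307 mm)² = 74020 mm^2
Rod-side annular area A_ann = π/4 × (307² − 192²) = 45070 mm^2
Net thrust = P_cap·A_cap − P_rod·A_ann = 2.102e6 N − 2.190e5 N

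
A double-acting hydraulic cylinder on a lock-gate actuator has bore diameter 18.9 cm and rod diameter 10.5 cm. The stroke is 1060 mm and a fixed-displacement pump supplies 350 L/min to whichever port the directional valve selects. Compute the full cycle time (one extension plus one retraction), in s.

Cap-side area A_cap = π/4 × (18.9 cm)² = 280.6 cm^2
Rod-side annular area A_ann = π/4 × (18.9² − 10.5²) = 194.0 cm^2
t_ext = A_cap·L/Q = 5.098 s
t_ret = A_ann·L/Q = 3.525 s
t_cycle = t_ext + t_ret

t ≈ 8.62 s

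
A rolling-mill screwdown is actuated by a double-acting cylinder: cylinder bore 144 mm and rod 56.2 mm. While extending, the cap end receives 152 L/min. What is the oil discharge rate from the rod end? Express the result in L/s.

Cap-side area A_cap = π/4 × (144 mm)² = 16290 mm^2
Rod-side annular area A_ann = π/4 × (144² − 56.2²) = 13810 mm^2
Piston speed v = Q_in/A_cap; rod-end outflow Q_out = v × A_ann = Q_in × A_ann/A_cap.

Q_out ≈ 2.15 L/s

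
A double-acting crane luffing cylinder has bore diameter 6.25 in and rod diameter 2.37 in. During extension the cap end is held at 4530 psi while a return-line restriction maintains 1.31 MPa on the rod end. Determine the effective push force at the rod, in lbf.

F ≈ 1.34e5 lbf

Cap-side area A_cap = π/4 × (6.25 in)² = 30.68 in^2
Rod-side annular area A_ann = π/4 × (6.25² − 2.37²) = 26.27 in^2
Net thrust = P_cap·A_cap − P_rod·A_ann = 1.390e5 lbf − 4991 lbf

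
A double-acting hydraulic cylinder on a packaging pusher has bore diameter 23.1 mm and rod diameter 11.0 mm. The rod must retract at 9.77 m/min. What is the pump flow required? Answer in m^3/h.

Rod-side annular area A_ann = π/4 × (23.1² − 11.0²) = 324.1 mm^2
Q = A × v

Q ≈ 0.190 m^3/h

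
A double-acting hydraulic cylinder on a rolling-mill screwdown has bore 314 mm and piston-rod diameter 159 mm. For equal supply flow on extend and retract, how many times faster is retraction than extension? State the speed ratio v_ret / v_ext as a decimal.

v_ret/v_ext ≈ 1.34

Cap-side area A_cap = π/4 × (314 mm)² = 77440 mm^2
Rod-side annular area A_ann = π/4 × (314² − 159²) = 57580 mm^2
For equal Q, v ∝ 1/A, so v_ret/v_ext = A_cap/A_ann.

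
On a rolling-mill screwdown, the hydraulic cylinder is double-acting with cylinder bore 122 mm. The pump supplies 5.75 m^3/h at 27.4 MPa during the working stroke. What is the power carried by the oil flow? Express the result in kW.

W ≈ 43.8 kW

Hydraulic power = P × Q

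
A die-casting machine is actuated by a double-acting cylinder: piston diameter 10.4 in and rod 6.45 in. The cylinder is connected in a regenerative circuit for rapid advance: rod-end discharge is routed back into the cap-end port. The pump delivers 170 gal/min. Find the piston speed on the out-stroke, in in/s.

In regeneration the rod-end outflow joins the pump flow into the cap end, so the net volume the pump must supply per unit advance equals the rod cross-section area.
Rod cross-section A_rod = π/4 × (6.45 in)² = 32.67 in^2
v = Q_pump / A_rod

v ≈ 20.0 in/s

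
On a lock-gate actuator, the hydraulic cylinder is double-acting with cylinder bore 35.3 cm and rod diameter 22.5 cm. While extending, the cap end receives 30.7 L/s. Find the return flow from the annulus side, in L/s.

Cap-side area A_cap = π/4 × (35.3 cm)² = 978.7 cm^2
Rod-side annular area A_ann = π/4 × (35.3² − 22.5²) = 581.1 cm^2
Piston speed v = Q_in/A_cap; rod-end outflow Q_out = v × A_ann = Q_in × A_ann/A_cap.

Q_out ≈ 18.2 L/s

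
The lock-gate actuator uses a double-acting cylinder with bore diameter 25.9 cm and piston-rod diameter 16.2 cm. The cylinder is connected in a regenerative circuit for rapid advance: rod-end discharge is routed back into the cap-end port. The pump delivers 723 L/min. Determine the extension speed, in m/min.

In regeneration the rod-end outflow joins the pump flow into the cap end, so the net volume the pump must supply per unit advance equals the rod cross-section area.
Rod cross-section A_rod = π/4 × (16.2 cm)² = 206.1 cm^2
v = Q_pump / A_rod

v ≈ 35.1 m/min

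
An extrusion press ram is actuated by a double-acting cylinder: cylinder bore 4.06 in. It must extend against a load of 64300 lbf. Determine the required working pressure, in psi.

P ≈ 4970 psi

Cap-side area A_cap = π/4 × (4.06 in)² = 12.95 in^2
P = F / A = 64300 lbf / A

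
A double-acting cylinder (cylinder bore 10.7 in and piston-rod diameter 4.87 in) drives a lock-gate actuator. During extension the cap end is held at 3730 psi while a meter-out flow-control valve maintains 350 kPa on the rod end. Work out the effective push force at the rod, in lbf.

F ≈ 3.32e5 lbf

Cap-side area A_cap = π/4 × (10.7 in)² = 89.92 in^2
Rod-side annular area A_ann = π/4 × (10.7² − 4.87²) = 71.29 in^2
Net thrust = P_cap·A_cap − P_rod·A_ann = 3.354e5 lbf − 3619 lbf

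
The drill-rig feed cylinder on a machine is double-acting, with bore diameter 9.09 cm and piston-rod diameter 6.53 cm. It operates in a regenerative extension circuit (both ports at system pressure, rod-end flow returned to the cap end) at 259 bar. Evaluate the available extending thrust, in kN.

F ≈ 86.7 kN

With equal pressure on both faces, forces on the annular region cancel; the net push is pressure × rod cross-section.
Rod cross-section A_rod = π/4 × (6.53 cm)² = 33.49 cm^2
F = P × A_rod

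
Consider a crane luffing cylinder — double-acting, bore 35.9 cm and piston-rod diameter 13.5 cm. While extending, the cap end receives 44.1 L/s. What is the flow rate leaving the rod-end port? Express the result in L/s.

Q_out ≈ 37.9 L/s

Cap-side area A_cap = π/4 × (35.9 cm)² = 1012 cm^2
Rod-side annular area A_ann = π/4 × (35.9² − 13.5²) = 869.1 cm^2
Piston speed v = Q_in/A_cap; rod-end outflow Q_out = v × A_ann = Q_in × A_ann/A_cap.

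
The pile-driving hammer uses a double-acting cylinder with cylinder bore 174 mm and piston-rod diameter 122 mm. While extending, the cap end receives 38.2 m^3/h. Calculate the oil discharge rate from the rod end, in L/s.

Q_out ≈ 5.39 L/s

Cap-side area A_cap = π/4 × (174 mm)² = 23780 mm^2
Rod-side annular area A_ann = π/4 × (174² − 122²) = 12090 mm^2
Piston speed v = Q_in/A_cap; rod-end outflow Q_out = v × A_ann = Q_in × A_ann/A_cap.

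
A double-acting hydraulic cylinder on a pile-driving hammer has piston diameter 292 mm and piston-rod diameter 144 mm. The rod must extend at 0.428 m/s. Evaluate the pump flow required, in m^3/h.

Q ≈ 103 m^3/h

Cap-side area A_cap = π/4 × (292 mm)² = 66970 mm^2
Q = A × v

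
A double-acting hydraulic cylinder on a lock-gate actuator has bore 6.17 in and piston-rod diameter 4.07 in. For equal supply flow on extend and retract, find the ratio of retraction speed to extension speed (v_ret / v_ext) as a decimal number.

Cap-side area A_cap = π/4 × (6.17 in)² = 29.90 in^2
Rod-side annular area A_ann = π/4 × (6.17² − 4.07²) = 16.89 in^2
For equal Q, v ∝ 1/A, so v_ret/v_ext = A_cap/A_ann.

v_ret/v_ext ≈ 1.77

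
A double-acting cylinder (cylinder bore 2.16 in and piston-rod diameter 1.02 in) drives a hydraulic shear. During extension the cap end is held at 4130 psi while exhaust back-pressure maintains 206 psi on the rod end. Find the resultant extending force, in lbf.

Cap-side area A_cap = π/4 × (2.16 in)² = 3.664 in^2
Rod-side annular area A_ann = π/4 × (2.16² − 1.02²) = 2.847 in^2
Net thrust = P_cap·A_cap − P_rod·A_ann = 15130 lbf − 586.5 lbf

F ≈ 14500 lbf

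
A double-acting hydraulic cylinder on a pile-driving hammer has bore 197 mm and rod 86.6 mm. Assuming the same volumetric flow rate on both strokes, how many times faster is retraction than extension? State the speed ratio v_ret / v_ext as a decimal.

v_ret/v_ext ≈ 1.24

Cap-side area A_cap = π/4 × (197 mm)² = 30480 mm^2
Rod-side annular area A_ann = π/4 × (197² − 86.6²) = 24590 mm^2
For equal Q, v ∝ 1/A, so v_ret/v_ext = A_cap/A_ann.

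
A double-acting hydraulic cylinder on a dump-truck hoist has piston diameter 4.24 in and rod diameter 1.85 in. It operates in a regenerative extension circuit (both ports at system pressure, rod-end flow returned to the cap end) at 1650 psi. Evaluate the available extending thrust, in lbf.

With equal pressure on both faces, forces on the annular region cancel; the net push is pressure × rod cross-section.
Rod cross-section A_rod = π/4 × (1.85 in)² = 2.688 in^2
F = P × A_rod

F ≈ 4440 lbf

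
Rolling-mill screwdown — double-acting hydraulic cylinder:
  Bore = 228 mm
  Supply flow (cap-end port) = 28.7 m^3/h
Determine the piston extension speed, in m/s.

v ≈ 0.195 m/s

Cap-side area A_cap = π/4 × (228 mm)² = 40830 mm^2
v = Q / A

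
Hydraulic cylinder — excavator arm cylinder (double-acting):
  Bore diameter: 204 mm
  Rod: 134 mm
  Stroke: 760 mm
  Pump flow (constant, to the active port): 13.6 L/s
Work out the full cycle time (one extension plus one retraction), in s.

Cap-side area A_cap = π/4 × (204 mm)² = 32690 mm^2
Rod-side annular area A_ann = π/4 × (204² − 134²) = 18580 mm^2
t_ext = A_cap·L/Q = 1.827 s
t_ret = A_ann·L/Q = 1.038 s
t_cycle = t_ext + t_ret

t ≈ 2.86 s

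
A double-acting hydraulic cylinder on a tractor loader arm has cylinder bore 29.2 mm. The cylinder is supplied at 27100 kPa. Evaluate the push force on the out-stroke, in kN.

Cap-side area A_cap = π/4 × (29.2 mm)² = 669.7 mm^2
F = P × A_cap = 27100 kPa × A_cap

F ≈ 18.1 kN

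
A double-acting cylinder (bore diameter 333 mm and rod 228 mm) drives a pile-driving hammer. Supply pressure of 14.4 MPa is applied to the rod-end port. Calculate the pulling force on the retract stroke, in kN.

Rod-side annular area A_ann = π/4 × (333² − 228²) = 46260 mm^2
On retraction the pressure acts on the annular area (bore minus rod).
F = P × A_ann

F ≈ 666 kN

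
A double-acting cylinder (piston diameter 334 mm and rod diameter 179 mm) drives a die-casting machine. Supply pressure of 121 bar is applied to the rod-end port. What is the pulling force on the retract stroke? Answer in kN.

F ≈ 756 kN

Rod-side annular area A_ann = π/4 × (334² − 179²) = 62450 mm^2
On retraction the pressure acts on the annular area (bore minus rod).
F = P × A_ann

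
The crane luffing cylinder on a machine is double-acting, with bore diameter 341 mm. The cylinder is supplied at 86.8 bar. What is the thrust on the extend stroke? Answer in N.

Cap-side area A_cap = π/4 × (341 mm)² = 91330 mm^2
F = P × A_cap = 86.8 bar × A_cap

F ≈ 7.93e5 N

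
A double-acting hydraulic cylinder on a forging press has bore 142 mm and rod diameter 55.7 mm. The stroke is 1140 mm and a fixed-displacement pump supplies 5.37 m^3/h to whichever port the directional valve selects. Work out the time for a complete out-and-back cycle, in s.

Cap-side area A_cap = π/4 × (142 mm)² = 15840 mm^2
Rod-side annular area A_ann = π/4 × (142² − 55.7²) = 13400 mm^2
t_ext = A_cap·L/Q = 12.10 s
t_ret = A_ann·L/Q = 10.24 s
t_cycle = t_ext + t_ret

t ≈ 22.3 s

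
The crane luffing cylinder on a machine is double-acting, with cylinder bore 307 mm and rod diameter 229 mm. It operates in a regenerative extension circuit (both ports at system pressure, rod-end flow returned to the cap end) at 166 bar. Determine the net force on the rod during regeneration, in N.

With equal pressure on both faces, forces on the annular region cancel; the net push is pressure × rod cross-section.
Rod cross-section A_rod = π/4 × (229 mm)² = 41190 mm^2
F = P × A_rod

F ≈ 6.84e5 N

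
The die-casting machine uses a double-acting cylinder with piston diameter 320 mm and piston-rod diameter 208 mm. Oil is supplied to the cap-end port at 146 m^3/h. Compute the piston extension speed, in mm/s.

Cap-side area A_cap = π/4 × (320 mm)² = 80420 mm^2
v = Q / A

v ≈ 504 mm/s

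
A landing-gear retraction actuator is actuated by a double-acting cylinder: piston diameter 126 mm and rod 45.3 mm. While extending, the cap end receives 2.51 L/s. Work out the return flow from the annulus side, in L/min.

Q_out ≈ 131 L/min

Cap-side area A_cap = π/4 × (126 mm)² = 12470 mm^2
Rod-side annular area A_ann = π/4 × (126² − 45.3²) = 10860 mm^2
Piston speed v = Q_in/A_cap; rod-end outflow Q_out = v × A_ann = Q_in × A_ann/A_cap.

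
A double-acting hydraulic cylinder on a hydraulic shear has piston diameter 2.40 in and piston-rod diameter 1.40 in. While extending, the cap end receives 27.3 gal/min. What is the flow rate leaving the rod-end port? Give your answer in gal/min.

Cap-side area A_cap = π/4 × (2.40 in)² = 4.524 in^2
Rod-side annular area A_ann = π/4 × (2.40² − 1.40²) = 2.985 in^2
Piston speed v = Q_in/A_cap; rod-end outflow Q_out = v × A_ann = Q_in × A_ann/A_cap.

Q_out ≈ 18.0 gal/min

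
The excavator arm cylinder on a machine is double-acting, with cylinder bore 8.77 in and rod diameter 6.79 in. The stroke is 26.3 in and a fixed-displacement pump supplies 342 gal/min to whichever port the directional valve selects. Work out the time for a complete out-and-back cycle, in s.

t ≈ 1.69 s

Cap-side area A_cap = π/4 × (8.77 in)² = 60.41 in^2
Rod-side annular area A_ann = π/4 × (8.77² − 6.79²) = 24.20 in^2
t_ext = A_cap·L/Q = 1.207 s
t_ret = A_ann·L/Q = 0.4833 s
t_cycle = t_ext + t_ret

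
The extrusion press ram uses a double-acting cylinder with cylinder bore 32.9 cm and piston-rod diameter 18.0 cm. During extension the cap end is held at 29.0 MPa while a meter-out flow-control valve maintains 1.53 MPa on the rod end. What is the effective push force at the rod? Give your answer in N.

F ≈ 2.37e6 N

Cap-side area A_cap = π/4 × (32.9 cm)² = 850.1 cm^2
Rod-side annular area A_ann = π/4 × (32.9² − 18.0²) = 595.7 cm^2
Net thrust = P_cap·A_cap − P_rod·A_ann = 2.465e6 N − 91140 N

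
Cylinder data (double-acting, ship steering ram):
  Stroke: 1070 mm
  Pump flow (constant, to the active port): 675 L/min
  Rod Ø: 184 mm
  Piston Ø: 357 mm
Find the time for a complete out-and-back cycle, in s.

Cap-side area A_cap = π/4 × (357 mm)² = 1.001e5 mm^2
Rod-side annular area A_ann = π/4 × (357² − 184²) = 73510 mm^2
t_ext = A_cap·L/Q = 9.520 s
t_ret = A_ann·L/Q = 6.991 s
t_cycle = t_ext + t_ret

t ≈ 16.5 s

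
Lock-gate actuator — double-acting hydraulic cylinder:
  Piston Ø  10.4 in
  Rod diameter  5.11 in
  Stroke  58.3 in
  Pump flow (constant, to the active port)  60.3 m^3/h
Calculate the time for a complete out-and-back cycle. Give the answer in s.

Cap-side area A_cap = π/4 × (10.4 in)² = 84.95 in^2
Rod-side annular area A_ann = π/4 × (10.4² − 5.11²) = 64.44 in^2
t_ext = A_cap·L/Q = 4.845 s
t_ret = A_ann·L/Q = 3.675 s
t_cycle = t_ext + t_ret

t ≈ 8.52 s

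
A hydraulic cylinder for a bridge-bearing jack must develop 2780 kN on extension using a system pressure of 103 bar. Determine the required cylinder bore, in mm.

Extension force acts on the full piston face: F = P × (π/4)D².
D = √(4F / (πP)) = √(4 × 2780 kN / (π × 103 bar))

D ≈ 586 mm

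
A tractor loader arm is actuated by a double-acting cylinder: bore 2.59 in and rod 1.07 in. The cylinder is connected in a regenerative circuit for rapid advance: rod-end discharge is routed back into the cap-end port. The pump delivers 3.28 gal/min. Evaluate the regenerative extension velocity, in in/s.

In regeneration the rod-end outflow joins the pump flow into the cap end, so the net volume the pump must supply per unit advance equals the rod cross-section area.
Rod cross-section A_rod = π/4 × (1.07 in)² = 0.8992 in^2
v = Q_pump / A_rod

v ≈ 14.0 in/s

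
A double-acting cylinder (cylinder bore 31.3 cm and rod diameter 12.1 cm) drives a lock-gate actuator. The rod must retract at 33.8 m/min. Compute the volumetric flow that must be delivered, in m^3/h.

Q ≈ 133 m^3/h

Rod-side annular area A_ann = π/4 × (31.3² − 12.1²) = 654.5 cm^2
Q = A × v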